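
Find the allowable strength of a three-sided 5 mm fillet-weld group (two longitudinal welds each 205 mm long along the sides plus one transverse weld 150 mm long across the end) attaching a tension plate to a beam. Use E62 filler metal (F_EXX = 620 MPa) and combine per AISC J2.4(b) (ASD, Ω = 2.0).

R_n/Ω ≈ 377 kN

t_e = 0.707 × 5 = 3.535 mm.
R_nwl = 0.6 × 620 × 3.535 × 410 × 10⁻³ = 539.2 kN (longitudinal, 2 welds).
R_nwt = 0.6 × 620 × 3.535 × 150 × 10⁻³ = 197.3 kN (transverse, base value).
(i) R_nwl + R_nwt = 736.4 kN; (ii) 0.85 R_nwl + 1.5 R_nwt = 754.2 kN.
R_n = max = 754.2 kN [governs: (ii)]; R_n/Ω = 377.1 kN.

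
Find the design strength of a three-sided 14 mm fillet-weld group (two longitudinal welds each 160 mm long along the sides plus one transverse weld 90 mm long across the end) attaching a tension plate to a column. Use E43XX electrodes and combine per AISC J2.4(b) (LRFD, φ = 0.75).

E43XX → F_EXX = 430 MPa.
t_e = 0.707 × 14 = 9.898 mm.
R_nwl = 0.6 × 430 × 9.898 × 320 × 10⁻³ = 817.2 kN (longitudinal, 2 welds).
R_nwt = 0.6 × 430 × 9.898 × 90 × 10⁻³ = 229.8 kN (transverse, base value).
(i) R_nwl + R_nwt = 1047 kN; (ii) 0.85 R_nwl + 1.5 R_nwt = 1039 kN.
R_n = max = 1047 kN [governs: (i)]; φR_n = 785.3 kN.

φR_n ≈ 785 kN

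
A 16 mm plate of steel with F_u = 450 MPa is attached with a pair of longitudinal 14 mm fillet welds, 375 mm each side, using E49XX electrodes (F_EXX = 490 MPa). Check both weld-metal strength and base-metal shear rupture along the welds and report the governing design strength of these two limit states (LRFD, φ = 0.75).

φR_n ≈ 1640 kN (weld metal governs)

t_e = 0.707 × 14 = 9.898 mm; L = 750 mm.
Weld metal: φR_n = 0.75 × 0.6 × 490 × 9.898 × 750 × 10⁻³ = 1637 kN.
Base metal (shear rupture): φR_n = 0.75 × 0.6 × 450 × 16 × 750 × 10⁻³ = 2430 kN.
Governing: weld metal.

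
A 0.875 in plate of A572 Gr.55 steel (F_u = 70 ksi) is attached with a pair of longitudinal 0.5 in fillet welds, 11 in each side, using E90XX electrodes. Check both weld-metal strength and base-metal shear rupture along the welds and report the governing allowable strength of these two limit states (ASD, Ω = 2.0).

R_n/Ω ≈ 210 kips (weld metal governs)

E90XX → F_EXX = 90 ksi.
t_e = 0.707 × 0.5 = 0.3535 in; L = 22 in.
Weld metal: R_n/Ω = (1/2.0) × 0.6 × 90 × 0.3535 × 22 = 210 kips.
Base metal (shear rupture): R_n/Ω = (1/2.0) × 0.6 × 70 × 0.875 × 22 = 404.2 kips.
Governing: weld metal.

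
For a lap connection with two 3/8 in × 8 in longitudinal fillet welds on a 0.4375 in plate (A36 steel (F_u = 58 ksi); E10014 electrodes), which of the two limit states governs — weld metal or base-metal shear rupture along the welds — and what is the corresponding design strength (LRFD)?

φR_n ≈ 183 kips (base-metal shear rupture governs)

E100XX → F_EXX = 100 ksi.
t_e = 0.707 × 0.375 = 0.2651 in; L = 16 in.
Weld metal: φR_n = 0.75 × 0.6 × 100 × 0.2651 × 16 = 190.9 kips.
Base metal (shear rupture): φR_n = 0.75 × 0.6 × 58 × 0.4375 × 16 = 182.7 kips.
Governing: base-metal shear rupture.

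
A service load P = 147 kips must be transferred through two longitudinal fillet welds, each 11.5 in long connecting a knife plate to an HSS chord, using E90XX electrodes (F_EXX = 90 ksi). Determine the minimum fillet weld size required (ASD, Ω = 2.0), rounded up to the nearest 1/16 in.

w = 3/8 in

Total weld length L = 23 in.
Required throat t_e = P × Ω / (0.6 F_EXX × L) = 147 × 2.0 / (0.6 × 90 × 23) = 0.2367 in.
Required leg w = t_e / 0.707 = 0.3348 in → use 3/8 in.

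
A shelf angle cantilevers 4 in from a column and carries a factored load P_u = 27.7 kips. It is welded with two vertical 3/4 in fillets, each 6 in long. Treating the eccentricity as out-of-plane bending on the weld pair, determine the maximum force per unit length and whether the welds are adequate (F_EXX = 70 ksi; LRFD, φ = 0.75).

f_max ≈ 9.52 kip/in; adequate

L_w = 2 × 6 = 12 in; section modulus (unit throat) S = 2 × L²/6 = 12 in².
Direct shear f_v = P/L_w = 27.7/12 = 2.308 kip/in.
Moment M = P × e = 27.7 × 4 = 110.8 kip·in; bending f_b = M/S = 9.233 kip/in.
f_max = √(f_v² + f_b²) = √(2.308² + 9.233²) = 9.518 kip/in.
φr_n = 0.75 × 0.6 × 70 × (0.707 × 0.75) = 16.7 kip/in → adequate.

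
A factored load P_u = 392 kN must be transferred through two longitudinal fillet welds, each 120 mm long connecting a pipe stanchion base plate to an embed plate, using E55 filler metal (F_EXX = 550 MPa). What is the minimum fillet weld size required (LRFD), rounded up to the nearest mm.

Total weld length L = 240 mm.
Required throat t_e = P_u / (φ × 0.6 F_EXX × L) = 392 / (0.75 × 0.6 × 550 × 240 × 10⁻³) = 6.599 mm.
Required leg w = t_e / 0.707 = 9.334 mm → use 10 mm.

w = 10 mm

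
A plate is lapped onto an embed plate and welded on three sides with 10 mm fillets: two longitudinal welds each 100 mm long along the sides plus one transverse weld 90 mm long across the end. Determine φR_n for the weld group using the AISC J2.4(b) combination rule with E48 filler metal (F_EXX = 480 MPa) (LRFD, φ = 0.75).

φR_n ≈ 466 kN

t_e = 0.707 × 10 = 7.07 mm.
R_nwl = 0.6 × 480 × 7.07 × 200 × 10⁻³ = 407.2 kN (longitudinal, 2 welds).
R_nwt = 0.6 × 480 × 7.07 × 90 × 10⁻³ = 183.3 kN (transverse, base value).
(i) R_nwl + R_nwt = 590.5 kN; (ii) 0.85 R_nwl + 1.5 R_nwt = 621 kN.
R_n = max = 621 kN [governs: (ii)]; φR_n = 465.8 kN.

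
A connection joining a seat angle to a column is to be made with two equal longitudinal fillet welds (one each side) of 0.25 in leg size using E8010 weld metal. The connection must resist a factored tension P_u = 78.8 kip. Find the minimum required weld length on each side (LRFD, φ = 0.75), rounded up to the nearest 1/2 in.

L = 6.5 in on each side

E80XX → F_EXX = 80 ksi.
Throat t_e = 0.707 × 0.25 = 0.1767 in.
φr_n = 0.75 × 0.6 × 80 × 0.1767 = 6.363 kip/in.
L_req = P_u / φr_n = 78.8 / 6.363 = 12.38 in total.
Per side: 12.38 / 2 = 6.192 in.
Round up → use L = 6.5 in on each side.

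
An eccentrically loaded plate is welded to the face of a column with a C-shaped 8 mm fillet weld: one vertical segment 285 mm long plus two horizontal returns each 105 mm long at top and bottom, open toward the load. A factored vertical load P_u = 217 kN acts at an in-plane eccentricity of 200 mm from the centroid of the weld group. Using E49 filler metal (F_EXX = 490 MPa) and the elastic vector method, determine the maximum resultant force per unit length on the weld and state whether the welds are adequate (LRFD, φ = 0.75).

f_max ≈ 1340 N/mm; NOT adequate

Total weld length L_w = 495 mm. Treat welds as unit-width lines.
Centroid: x̄ = 2×105×52.5 / 495 = 22.27 mm from the vertical weld.
Polar moment about centroid: J = I_x + I_y = [285³/12 + 2×105×142.5²] + [285×22.27² + 2(105³/12 + 105×30.23²)] = 6720000 mm³.
Direct shear f_v = P/L_w = 217×10³ / 495 = 438.4 N/mm (vertical).
Torsion M = P·e = 217×10³ × 200 = 43400000 N·mm.
Critical point at (x, y) = (82.73, 142.5) from centroid. f_tx = M·y/J = 920.4 N/mm; f_ty = M·x/J = 534.3 N/mm.
Resultant f_max = √[f_tx² + (f_v + f_ty)²] = √[920.4² + (438.4 + 534.3)²] = 1339 N/mm.
Capacity per unit length: φr_n = 0.75 × 0.6 × 490 × (0.707 × 8) = 1247 N/mm.
1339 > 1247 → NOT adequate.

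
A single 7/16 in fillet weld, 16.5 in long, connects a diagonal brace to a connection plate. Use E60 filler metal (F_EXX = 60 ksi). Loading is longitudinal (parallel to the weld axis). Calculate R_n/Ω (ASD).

Effective throat t_e = 0.707 × 0.4375 = 0.3093 in.
Total length L = 16.5 in; A_we = 0.3093 × 16.5 = 5.104 in².
F_nw = 0.6 F_EXX = 0.6 × 60 = 36 ksi.
R_n = 36 × 5.104 = 183.7 kip; R_n/Ω = 183.7/2.0 = 91.87 kip.

R_n/Ω ≈ 91.9 kip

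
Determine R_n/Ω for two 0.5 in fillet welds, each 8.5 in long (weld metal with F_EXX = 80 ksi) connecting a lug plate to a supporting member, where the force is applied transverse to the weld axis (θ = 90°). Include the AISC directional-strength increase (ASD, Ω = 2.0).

R_n/Ω ≈ 216 kip

t_e = 0.707 × 0.5 = 0.3535 in; A_we = 0.3535 × 17 = 6.01 in².
Directional factor: 1.0 + 0.5 sin^1.5(90°) = 1.5.
F_nw = 0.6 × 80 × 1.5 = 72 ksi.
R_n/Ω = (72 × 6.01) / 2.0 = 216.3 kip.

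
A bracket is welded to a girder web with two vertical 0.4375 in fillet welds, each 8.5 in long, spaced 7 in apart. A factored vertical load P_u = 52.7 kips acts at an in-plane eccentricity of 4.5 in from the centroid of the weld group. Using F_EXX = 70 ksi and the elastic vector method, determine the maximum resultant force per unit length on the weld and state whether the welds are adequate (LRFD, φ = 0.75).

f_max ≈ 6.62 kip/in; adequate

Total weld length L_w = 17 in. Treat welds as unit-width lines.
Polar moment about centroid: J = 2[d³/12 + d(b/2)²] = 2[8.5³/12 + 8.5×3.5²] = 310.6 in³.
Direct shear f_v = P/L_w = 52.7 / 17 = 3.1 kip/in (vertical).
Torsion M = P·e = 52.7 × 4.5 = 237.15 kip·in.
Critical point at (x, y) = (3.5, 4.25) from centroid. f_tx = M·y/J = 3.245 kip/in; f_ty = M·x/J = 2.672 kip/in.
Resultant f_max = √[f_tx² + (f_v + f_ty)²] = √[3.245² + (3.1 + 2.672)²] = 6.622 kip/in.
Capacity per unit length: φr_n = 0.75 × 0.6 × 70 × (0.707 × 0.4375) = 9.743 kip/in.
6.622 ≤ 9.743 → adequate.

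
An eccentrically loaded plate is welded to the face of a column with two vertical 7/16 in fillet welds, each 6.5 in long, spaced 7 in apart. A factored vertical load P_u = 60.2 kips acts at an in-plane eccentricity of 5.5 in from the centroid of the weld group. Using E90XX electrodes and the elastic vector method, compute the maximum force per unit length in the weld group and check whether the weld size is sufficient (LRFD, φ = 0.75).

f_max ≈ 11.5 kip/in; adequate

E90XX → F_EXX = 90 ksi.
Total weld length L_w = 13 in. Treat welds as unit-width lines.
Polar moment about centroid: J = 2[d³/12 + d(b/2)²] = 2[6.5³/12 + 6.5×3.5²] = 205 in³.
Direct shear f_v = P/L_w = 60.2 / 13 = 4.631 kip/in (vertical).
Torsion M = P·e = 60.2 × 5.5 = 331.1 kip·in.
Critical point at (x, y) = (3.5, 3.25) from centroid. f_tx = M·y/J = 5.249 kip/in; f_ty = M·x/J = 5.652 kip/in.
Resultant f_max = √[f_tx² + (f_v + f_ty)²] = √[5.249² + (4.631 + 5.652)²] = 11.55 kip/in.
Capacity per unit length: φr_n = 0.75 × 0.6 × 90 × (0.707 × 0.4375) = 12.53 kip/in.
11.55 ≤ 12.53 → adequate.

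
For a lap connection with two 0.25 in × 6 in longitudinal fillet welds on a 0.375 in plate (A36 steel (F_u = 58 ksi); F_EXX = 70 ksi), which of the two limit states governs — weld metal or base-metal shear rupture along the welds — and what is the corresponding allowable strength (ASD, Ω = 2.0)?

R_n/Ω ≈ 44.5 kip (weld metal governs)

t_e = 0.707 × 0.25 = 0.1767 in; L = 12 in.
Weld metal: R_n/Ω = (1/2.0) × 0.6 × 70 × 0.1767 × 12 = 44.54 kip.
Base metal (shear rupture): R_n/Ω = (1/2.0) × 0.6 × 58 × 0.375 × 12 = 78.3 kip.
Governing: weld metal.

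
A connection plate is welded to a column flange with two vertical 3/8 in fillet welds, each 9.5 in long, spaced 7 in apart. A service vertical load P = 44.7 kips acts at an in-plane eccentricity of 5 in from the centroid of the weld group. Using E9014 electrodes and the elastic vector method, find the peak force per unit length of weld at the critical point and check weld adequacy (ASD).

E90XX → F_EXX = 90 ksi.
Total weld length L_w = 19 in. Treat welds as unit-width lines.
Polar moment about centroid: J = 2[d³/12 + d(b/2)²] = 2[9.5³/12 + 9.5×3.5²] = 375.6 in³.
Direct shear f_v = P/L_w = 44.7 / 19 = 2.353 kip/in (vertical).
Torsion M = P·e = 44.7 × 5 = 223.5 kip·in.
Critical point at (x, y) = (3.5, 4.75) from centroid. f_tx = M·y/J = 2.826 kip/in; f_ty = M·x/J = 2.082 kip/in.
Resultant f_max = √[f_tx² + (f_v + f_ty)²] = √[2.826² + (2.353 + 2.082)²] = 5.259 kip/in.
Capacity per unit length: r_n/Ω = (1/2.0) × 0.6 × 90 × (0.707 × 0.375) = 7.158 kip/in.
5.259 ≤ 7.158 → adequate.

f_max ≈ 5.26 kip/in; adequate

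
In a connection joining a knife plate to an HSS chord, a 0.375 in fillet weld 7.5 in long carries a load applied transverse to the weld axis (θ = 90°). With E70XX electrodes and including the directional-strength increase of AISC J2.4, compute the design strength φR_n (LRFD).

E70XX → F_EXX = 70 ksi.
t_e = 0.707 × 0.375 = 0.2651 in; A_we = 0.2651 × 7.5 = 1.988 in².
Directional factor: 1.0 + 0.5 sin^1.5(90°) = 1.5.
F_nw = 0.6 × 70 × 1.5 = 63 ksi.
φR_n = 0.75 × 63 × 1.988 = 93.95 kips.

φR_n ≈ 94 kips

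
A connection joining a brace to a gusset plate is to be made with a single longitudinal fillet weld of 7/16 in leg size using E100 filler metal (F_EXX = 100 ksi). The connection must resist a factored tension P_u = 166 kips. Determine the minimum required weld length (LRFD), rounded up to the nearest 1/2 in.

L = 12 in

Throat t_e = 0.707 × 0.4375 = 0.3093 in.
φr_n = 0.75 × 0.6 × 100 × 0.3093 = 13.92 kips/in.
L_req = P_u / φr_n = 166 / 13.92 = 11.93 in total.
Round up → use L = 12 in.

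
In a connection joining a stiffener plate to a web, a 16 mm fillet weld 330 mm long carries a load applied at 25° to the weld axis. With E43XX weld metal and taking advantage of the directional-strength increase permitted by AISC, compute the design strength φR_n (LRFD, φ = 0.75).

E43XX → F_EXX = 430 MPa.
t_e = 0.707 × 16 = 11.31 mm; A_we = 11.31 × 330 = 3733 mm².
Directional factor: 1.0 + 0.5 sin^1.5(25°) = 1.137.
F_nw = 0.6 × 430 × 1.137 = 293.4 MPa.
φR_n = 0.75 × 293.4 × 3733 × 10⁻³ = 821.6 kN.

φR_n ≈ 822 kN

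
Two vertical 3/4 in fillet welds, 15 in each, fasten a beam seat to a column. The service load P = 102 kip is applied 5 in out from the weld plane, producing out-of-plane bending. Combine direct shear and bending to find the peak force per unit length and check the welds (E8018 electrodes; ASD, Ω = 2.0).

f_max ≈ 7.6 kip/in; adequate

E80XX → F_EXX = 80 ksi.
L_w = 2 × 15 = 30 in; section modulus (unit throat) S = 2 × L²/6 = 75 in².
Direct shear f_v = P/L_w = 102/30 = 3.4 kip/in.
Moment M = P × e = 102 × 5 = 510 kip·in; bending f_b = M/S = 6.8 kip/in.
f_max = √(f_v² + f_b²) = √(3.4² + 6.8²) = 7.603 kip/in.
r_n/Ω = (1/2.0) × 0.6 × 80 × (0.707 × 0.75) = 12.73 kip/in → adequate.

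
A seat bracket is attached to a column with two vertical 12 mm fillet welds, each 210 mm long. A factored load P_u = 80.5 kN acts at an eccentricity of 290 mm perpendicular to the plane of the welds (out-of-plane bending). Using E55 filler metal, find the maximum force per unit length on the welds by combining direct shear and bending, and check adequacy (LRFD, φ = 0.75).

E55XX → F_EXX = 550 MPa.
L_w = 2 × 210 = 420 mm; section modulus (unit throat) S = 2 × L²/6 = 14700 mm².
Direct shear f_v = P/L_w = 80.5×10³/420 = 191.7 N/mm.
Moment M = P × e = 80.5×10³ × 290 = 23345000 N·mm; bending f_b = M/S = 1588 N/mm.
f_max = √(f_v² + f_b²) = √(191.7² + 1588²) = 1600 N/mm.
φr_n = 0.75 × 0.6 × 550 × (0.707 × 12) = 2100 N/mm → adequate.

f_max ≈ 1600 N/mm; adequate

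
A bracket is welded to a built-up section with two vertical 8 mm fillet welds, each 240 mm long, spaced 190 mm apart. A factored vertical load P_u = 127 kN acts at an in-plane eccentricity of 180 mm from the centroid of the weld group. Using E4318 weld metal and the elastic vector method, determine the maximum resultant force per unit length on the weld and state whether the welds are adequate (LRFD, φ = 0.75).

E43XX → F_EXX = 430 MPa.
Total weld length L_w = 480 mm. Treat welds as unit-width lines.
Polar moment about centroid: J = 2[d³/12 + d(b/2)²] = 2[240³/12 + 240×95²] = 6636000 mm³.
Direct shear f_v = P/L_w = 127×10³ / 480 = 264.6 N/mm (vertical).
Torsion M = P·e = 127×10³ × 180 = 22860000 N·mm.
Critical point at (x, y) = (95, 120) from centroid. f_tx = M·y/J = 413.4 N/mm; f_ty = M·x/J = 327.3 N/mm.
Resultant f_max = √[f_tx² + (f_v + f_ty)²] = √[413.4² + (264.6 + 327.3)²] = 721.9 N/mm.
Capacity per unit length: φr_n = 0.75 × 0.6 × 430 × (0.707 × 8) = 1094 N/mm.
721.9 ≤ 1094 → adequate.

f_max ≈ 722 N/mm; adequate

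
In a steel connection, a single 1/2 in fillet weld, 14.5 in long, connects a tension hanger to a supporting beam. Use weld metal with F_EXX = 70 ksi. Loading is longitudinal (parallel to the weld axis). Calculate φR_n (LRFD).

Effective throat t_e = 0.707 × 0.5 = 0.3535 in.
Total length L = 14.5 in; A_we = 0.3535 × 14.5 = 5.126 in².
F_nw = 0.6 F_EXX = 0.6 × 70 = 42 ksi.
φR_n = 0.75 × 42 × 5.126 = 161.5 kips.

φR_n ≈ 161 kips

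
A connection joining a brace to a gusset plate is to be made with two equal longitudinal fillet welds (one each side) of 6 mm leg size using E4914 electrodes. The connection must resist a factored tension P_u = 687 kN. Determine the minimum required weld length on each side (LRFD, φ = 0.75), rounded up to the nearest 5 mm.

E49XX → F_EXX = 490 MPa.
Throat t_e = 0.707 × 6 = 4.242 mm.
φr_n = 0.75 × 0.6 × 490 × 4.242 × 10⁻³ = 0.9354 kN/mm.
L_req = P_u / φr_n = 687 / 0.9354 = 734.5 mm total.
Per side: 734.5 / 2 = 367.2 mm.
Round up → use L = 370 mm on each side.

L = 370 mm on each side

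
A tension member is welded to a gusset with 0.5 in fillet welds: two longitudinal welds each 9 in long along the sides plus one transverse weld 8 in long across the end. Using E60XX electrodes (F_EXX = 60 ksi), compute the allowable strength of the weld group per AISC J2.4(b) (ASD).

R_n/Ω ≈ 174 kip

t_e = 0.707 × 0.5 = 0.3535 in.
R_nwl = 0.6 × 60 × 0.3535 × 18 = 229.1 kip (longitudinal, 2 welds).
R_nwt = 0.6 × 60 × 0.3535 × 8 = 101.8 kip (transverse, base value).
(i) R_nwl + R_nwt = 330.9 kip; (ii) 0.85 R_nwl + 1.5 R_nwt = 347.4 kip.
R_n = max = 347.4 kip [governs: (ii)]; R_n/Ω = 173.7 kip.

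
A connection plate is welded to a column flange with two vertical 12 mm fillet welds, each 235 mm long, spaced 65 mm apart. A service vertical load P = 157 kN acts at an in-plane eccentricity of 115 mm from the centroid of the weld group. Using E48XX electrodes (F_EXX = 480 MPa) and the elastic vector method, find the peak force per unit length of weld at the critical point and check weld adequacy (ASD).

Total weld length L_w = 470 mm. Treat welds as unit-width lines.
Polar moment about centroid: J = 2[d³/12 + d(b/2)²] = 2[235³/12 + 235×32.5²] = 2659000 mm³.
Direct shear f_v = P/L_w = 157×10³ / 470 = 334 N/mm (vertical).
Torsion M = P·e = 157×10³ × 115 = 18055000 N·mm.
Critical point at (x, y) = (32.5, 117.5) from centroid. f_tx = M·y/J = 797.7 N/mm; f_ty = M·x/J = 220.6 N/mm.
Resultant f_max = √[f_tx² + (f_v + f_ty)²] = √[797.7² + (334 + 220.6)²] = 971.6 N/mm.
Capacity per unit length: r_n/Ω = (1/2.0) × 0.6 × 480 × (0.707 × 12) = 1222 N/mm.
971.6 ≤ 1222 → adequate.

f_max ≈ 972 N/mm; adequate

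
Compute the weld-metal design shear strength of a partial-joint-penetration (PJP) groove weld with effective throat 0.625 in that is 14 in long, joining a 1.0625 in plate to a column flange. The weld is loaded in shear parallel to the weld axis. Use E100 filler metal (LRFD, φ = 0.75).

E100XX → F_EXX = 100 ksi.
Effective throat (given) t_e = 0.625 in.
A_we = 0.625 × 14 = 8.75 in².
F_nw = 0.6 F_EXX = 60 ksi.
φR_n = 0.75 × 60 × 8.75 = 393.8 kip.

φR_n ≈ 394 kip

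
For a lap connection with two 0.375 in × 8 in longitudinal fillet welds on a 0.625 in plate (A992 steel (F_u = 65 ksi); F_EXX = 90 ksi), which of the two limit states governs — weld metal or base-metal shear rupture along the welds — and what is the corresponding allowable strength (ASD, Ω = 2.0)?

R_n/Ω ≈ 115 kip (weld metal governs)

t_e = 0.707 × 0.375 = 0.2651 in; L = 16 in.
Weld metal: R_n/Ω = (1/2.0) × 0.6 × 90 × 0.2651 × 16 = 114.5 kip.
Base metal (shear rupture): R_n/Ω = (1/2.0) × 0.6 × 65 × 0.625 × 16 = 195 kip.
Governing: weld metal.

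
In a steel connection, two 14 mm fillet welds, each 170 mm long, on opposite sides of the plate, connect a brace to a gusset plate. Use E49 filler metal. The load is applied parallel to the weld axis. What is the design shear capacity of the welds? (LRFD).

E49XX → F_EXX = 490 MPa.
Effective throat t_e = 0.707 × 14 = 9.898 mm.
Total length L = 340 mm; A_we = 9.898 × 340 = 3365 mm².
F_nw = 0.6 F_EXX = 0.6 × 490 = 294 MPa.
φR_n = 0.75 × 294 × 3365 × 10⁻³ = 742.1 kN.

φR_n ≈ 742 kN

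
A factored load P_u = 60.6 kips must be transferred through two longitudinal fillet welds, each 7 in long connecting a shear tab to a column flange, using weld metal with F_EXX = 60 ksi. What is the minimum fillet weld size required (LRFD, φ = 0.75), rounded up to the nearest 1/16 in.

Total weld length L = 14 in.
Required throat t_e = P_u / (φ × 0.6 F_EXX × L) = 60.6 / (0.75 × 0.6 × 60 × 14) = 0.1603 in.
Required leg w = t_e / 0.707 = 0.2268 in → use 1/4 in.

w = 1/4 in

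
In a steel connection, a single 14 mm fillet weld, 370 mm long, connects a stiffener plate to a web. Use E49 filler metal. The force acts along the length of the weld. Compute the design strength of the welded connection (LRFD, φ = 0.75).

E49XX → F_EXX = 490 MPa.
Effective throat t_e = 0.707 × 14 = 9.898 mm.
Total length L = 370 mm; A_we = 9.898 × 370 = 3662 mm².
F_nw = 0.6 F_EXX = 0.6 × 490 = 294 MPa.
φR_n = 0.75 × 294 × 3662 × 10⁻³ = 807.5 kN.

φR_n ≈ 808 kN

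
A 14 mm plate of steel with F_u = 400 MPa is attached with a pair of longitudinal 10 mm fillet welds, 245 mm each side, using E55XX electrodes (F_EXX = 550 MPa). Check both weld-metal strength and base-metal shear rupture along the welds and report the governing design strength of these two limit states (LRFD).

t_e = 0.707 × 10 = 7.07 mm; L = 490 mm.
Weld metal: φR_n = 0.75 × 0.6 × 550 × 7.07 × 490 × 10⁻³ = 857.4 kN.
Base metal (shear rupture): φR_n = 0.75 × 0.6 × 400 × 14 × 490 × 10⁻³ = 1235 kN.
Governing: weld metal.

φR_n ≈ 857 kN (weld metal governs)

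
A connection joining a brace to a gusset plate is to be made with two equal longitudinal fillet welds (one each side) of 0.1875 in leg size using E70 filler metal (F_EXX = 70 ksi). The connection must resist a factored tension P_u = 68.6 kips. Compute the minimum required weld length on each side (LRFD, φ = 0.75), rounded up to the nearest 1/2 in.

L = 8.5 in on each side

Throat t_e = 0.707 × 0.1875 = 0.1326 in.
φr_n = 0.75 × 0.6 × 70 × 0.1326 = 4.176 kips/in.
L_req = P_u / φr_n = 68.6 / 4.176 = 16.43 in total.
Per side: 16.43 / 2 = 8.214 in.
Round up → use L = 8.5 in on each side.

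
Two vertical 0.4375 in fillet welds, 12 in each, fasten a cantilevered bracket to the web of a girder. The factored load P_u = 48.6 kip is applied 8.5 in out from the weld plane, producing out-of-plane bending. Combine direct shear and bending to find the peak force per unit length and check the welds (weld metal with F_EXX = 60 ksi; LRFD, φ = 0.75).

f_max ≈ 8.84 kip/in; NOT adequate

L_w = 2 × 12 = 24 in; section modulus (unit throat) S = 2 × L²/6 = 48 in².
Direct shear f_v = P/L_w = 48.6/24 = 2.025 kip/in.
Moment M = P × e = 48.6 × 8.5 = 413.1 kip·in; bending f_b = M/S = 8.606 kip/in.
f_max = √(f_v² + f_b²) = √(2.025² + 8.606²) = 8.841 kip/in.
φr_n = 0.75 × 0.6 × 60 × (0.707 × 0.4375) = 8.351 kip/in → NOT adequate.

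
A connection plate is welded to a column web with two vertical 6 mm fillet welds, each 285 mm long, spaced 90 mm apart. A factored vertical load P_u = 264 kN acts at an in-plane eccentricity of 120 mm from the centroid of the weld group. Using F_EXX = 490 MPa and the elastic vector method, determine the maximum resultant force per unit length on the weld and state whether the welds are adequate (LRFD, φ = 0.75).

Total weld length L_w = 570 mm. Treat welds as unit-width lines.
Polar moment about centroid: J = 2[d³/12 + d(b/2)²] = 2[285³/12 + 285×45²] = 5012000 mm³.
Direct shear f_v = P/L_w = 264×10³ / 570 = 463.2 N/mm (vertical).
Torsion M = P·e = 264×10³ × 120 = 31680000 N·mm.
Critical point at (x, y) = (45, 142.5) from centroid. f_tx = M·y/J = 900.6 N/mm; f_ty = M·x/J = 284.4 N/mm.
Resultant f_max = √[f_tx² + (f_v + f_ty)²] = √[900.6² + (463.2 + 284.4)²] = 1170 N/mm.
Capacity per unit length: φr_n = 0.75 × 0.6 × 490 × (0.707 × 6) = 935.4 N/mm.
1170 > 935.4 → NOT adequate.

f_max ≈ 1170 N/mm; NOT adequate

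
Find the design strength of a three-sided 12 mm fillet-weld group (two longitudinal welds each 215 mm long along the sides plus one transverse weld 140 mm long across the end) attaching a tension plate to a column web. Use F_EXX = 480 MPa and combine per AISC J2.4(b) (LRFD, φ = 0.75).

t_e = 0.707 × 12 = 8.484 mm.
R_nwl = 0.6 × 480 × 8.484 × 430 × 10⁻³ = 1051 kN (longitudinal, 2 welds).
R_nwt = 0.6 × 480 × 8.484 × 140 × 10⁻³ = 342.1 kN (transverse, base value).
(i) R_nwl + R_nwt = 1393 kN; (ii) 0.85 R_nwl + 1.5 R_nwt = 1406 kN.
R_n = max = 1406 kN [governs: (ii)]; φR_n = 1055 kN.

φR_n ≈ 1050 kN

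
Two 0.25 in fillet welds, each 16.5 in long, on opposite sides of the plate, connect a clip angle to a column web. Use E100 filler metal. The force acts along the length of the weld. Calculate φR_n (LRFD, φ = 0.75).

E100XX → F_EXX = 100 ksi.
Effective throat t_e = 0.707 × 0.25 = 0.1767 in.
Total length L = 33 in; A_we = 0.1767 × 33 = 5.833 in².
F_nw = 0.6 F_EXX = 0.6 × 100 = 60 ksi.
φR_n = 0.75 × 60 × 5.833 = 262.5 kip.

φR_n ≈ 262 kip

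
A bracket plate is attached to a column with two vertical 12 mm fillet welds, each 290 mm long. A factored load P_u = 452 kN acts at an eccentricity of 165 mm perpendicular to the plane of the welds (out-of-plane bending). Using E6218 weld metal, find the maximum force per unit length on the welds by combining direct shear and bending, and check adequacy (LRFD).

f_max ≈ 2770 N/mm; NOT adequate

E62XX → F_EXX = 620 MPa.
L_w = 2 × 290 = 580 mm; section modulus (unit throat) S = 2 × L²/6 = 28030 mm².
Direct shear f_v = P/L_w = 452×10³/580 = 779.3 N/mm.
Moment M = P × e = 452×10³ × 165 = 74580000 N·mm; bending f_b = M/S = 2660 N/mm.
f_max = √(f_v² + f_b²) = √(779.3² + 2660²) = 2772 N/mm.
φr_n = 0.75 × 0.6 × 620 × (0.707 × 12) = 2367 N/mm → NOT adequate.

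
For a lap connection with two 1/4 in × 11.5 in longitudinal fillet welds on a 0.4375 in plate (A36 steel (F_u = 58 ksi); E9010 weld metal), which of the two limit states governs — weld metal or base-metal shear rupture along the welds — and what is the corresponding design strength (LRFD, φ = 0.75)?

E90XX → F_EXX = 90 ksi.
t_e = 0.707 × 0.25 = 0.1767 in; L = 23 in.
Weld metal: φR_n = 0.75 × 0.6 × 90 × 0.1767 × 23 = 164.6 kips.
Base metal (shear rupture): φR_n = 0.75 × 0.6 × 58 × 0.4375 × 23 = 262.6 kips.
Governing: weld metal.

φR_n ≈ 165 kips (weld metal governs)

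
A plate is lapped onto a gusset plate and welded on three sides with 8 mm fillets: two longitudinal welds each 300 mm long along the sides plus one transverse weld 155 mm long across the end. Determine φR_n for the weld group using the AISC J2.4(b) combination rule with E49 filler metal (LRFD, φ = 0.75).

φR_n ≈ 942 kN

E49XX → F_EXX = 490 MPa.
t_e = 0.707 × 8 = 5.656 mm.
R_nwl = 0.6 × 490 × 5.656 × 600 × 10⁻³ = 997.7 kN (longitudinal, 2 welds).
R_nwt = 0.6 × 490 × 5.656 × 155 × 10⁻³ = 257.7 kN (transverse, base value).
(i) R_nwl + R_nwt = 1255 kN; (ii) 0.85 R_nwl + 1.5 R_nwt = 1235 kN.
R_n = max = 1255 kN [governs: (i)]; φR_n = 941.6 kN.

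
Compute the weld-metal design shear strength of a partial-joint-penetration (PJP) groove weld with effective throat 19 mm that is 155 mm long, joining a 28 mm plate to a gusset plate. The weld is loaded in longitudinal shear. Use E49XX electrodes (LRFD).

φR_n ≈ 649 kN

E49XX → F_EXX = 490 MPa.
Effective throat (given) t_e = 19 mm.
A_we = 19 × 155 = 2945 mm².
F_nw = 0.6 F_EXX = 294 MPa.
φR_n = 0.75 × 294 × 2945 × 10⁻³ = 649.4 kN.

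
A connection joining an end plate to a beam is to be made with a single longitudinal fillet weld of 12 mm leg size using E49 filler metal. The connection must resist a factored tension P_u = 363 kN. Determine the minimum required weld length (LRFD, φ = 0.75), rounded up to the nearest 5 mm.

L = 195 mm

E49XX → F_EXX = 490 MPa.
Throat t_e = 0.707 × 12 = 8.484 mm.
φr_n = 0.75 × 0.6 × 490 × 8.484 × 10⁻³ = 1.871 kN/mm.
L_req = P_u / φr_n = 363 / 1.871 = 194 mm total.
Round up → use L = 195 mm.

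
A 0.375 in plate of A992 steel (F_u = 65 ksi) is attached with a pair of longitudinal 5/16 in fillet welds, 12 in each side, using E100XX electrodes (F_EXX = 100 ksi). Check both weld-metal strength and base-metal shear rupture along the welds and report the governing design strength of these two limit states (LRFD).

φR_n ≈ 239 kips (weld metal governs)

t_e = 0.707 × 0.3125 = 0.2209 in; L = 24 in.
Weld metal: φR_n = 0.75 × 0.6 × 100 × 0.2209 × 24 = 238.6 kips.
Base metal (shear rupture): φR_n = 0.75 × 0.6 × 65 × 0.375 × 24 = 263.2 kips.
Governing: weld metal.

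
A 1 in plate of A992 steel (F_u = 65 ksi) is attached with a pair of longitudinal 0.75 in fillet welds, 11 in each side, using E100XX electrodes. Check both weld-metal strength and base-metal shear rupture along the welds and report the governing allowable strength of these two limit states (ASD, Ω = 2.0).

R_n/Ω ≈ 350 kips (weld metal governs)

E100XX → F_EXX = 100 ksi.
t_e = 0.707 × 0.75 = 0.5302 in; L = 22 in.
Weld metal: R_n/Ω = (1/2.0) × 0.6 × 100 × 0.5302 × 22 = 350 kips.
Base metal (shear rupture): R_n/Ω = (1/2.0) × 0.6 × 65 × 1 × 22 = 429 kips.
Governing: weld metal.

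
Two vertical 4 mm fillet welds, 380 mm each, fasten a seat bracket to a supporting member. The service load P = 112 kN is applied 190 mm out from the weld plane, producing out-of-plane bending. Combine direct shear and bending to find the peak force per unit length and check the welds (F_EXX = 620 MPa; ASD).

L_w = 2 × 380 = 760 mm; section modulus (unit throat) S = 2 × L²/6 = 48130 mm².
Direct shear f_v = P/L_w = 112×10³/760 = 147.4 N/mm.
Moment M = P × e = 112×10³ × 190 = 21280000 N·mm; bending f_b = M/S = 442.1 N/mm.
f_max = √(f_v² + f_b²) = √(147.4² + 442.1²) = 466 N/mm.
r_n/Ω = (1/2.0) × 0.6 × 620 × (0.707 × 4) = 526 N/mm → adequate.

f_max ≈ 466 N/mm; adequate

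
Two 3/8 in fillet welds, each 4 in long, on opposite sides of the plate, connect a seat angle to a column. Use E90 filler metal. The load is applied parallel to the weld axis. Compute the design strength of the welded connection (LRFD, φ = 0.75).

E90XX → F_EXX = 90 ksi.
Effective throat t_e = 0.707 × 0.375 = 0.2651 in.
Total length L = 8 in; A_we = 0.2651 × 8 = 2.121 in².
F_nw = 0.6 F_EXX = 0.6 × 90 = 54 ksi.
φR_n = 0.75 × 54 × 2.121 = 85.9 kips.

φR_n ≈ 85.9 kips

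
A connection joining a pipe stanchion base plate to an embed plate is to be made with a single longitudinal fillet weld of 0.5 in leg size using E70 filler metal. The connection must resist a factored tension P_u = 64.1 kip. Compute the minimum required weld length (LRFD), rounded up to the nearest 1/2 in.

L = 6 in

E70XX → F_EXX = 70 ksi.
Throat t_e = 0.707 × 0.5 = 0.3535 in.
φr_n = 0.75 × 0.6 × 70 × 0.3535 = 11.14 kip/in.
L_req = P_u / φr_n = 64.1 / 11.14 = 5.756 in total.
Round up → use L = 6 in.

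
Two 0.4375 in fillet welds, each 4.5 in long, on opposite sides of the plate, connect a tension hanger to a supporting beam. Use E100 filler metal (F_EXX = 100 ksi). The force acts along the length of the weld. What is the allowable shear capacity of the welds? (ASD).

R_n/Ω ≈ 83.5 kip

Effective throat t_e = 0.707 × 0.4375 = 0.3093 in.
Total length L = 9 in; A_we = 0.3093 × 9 = 2.784 in².
F_nw = 0.6 F_EXX = 0.6 × 100 = 60 ksi.
R_n = 60 × 2.784 = 167 kip; R_n/Ω = 167/2.0 = 83.51 kip.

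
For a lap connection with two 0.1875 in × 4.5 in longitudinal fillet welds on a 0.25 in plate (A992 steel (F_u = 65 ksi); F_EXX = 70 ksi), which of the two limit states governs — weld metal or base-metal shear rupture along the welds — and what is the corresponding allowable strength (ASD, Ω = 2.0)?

t_e = 0.707 × 0.1875 = 0.1326 in; L = 9 in.
Weld metal: R_n/Ω = (1/2.0) × 0.6 × 70 × 0.1326 × 9 = 25.05 kips.
Base metal (shear rupture): R_n/Ω = (1/2.0) × 0.6 × 65 × 0.25 × 9 = 43.88 kips.
Governing: weld metal.

R_n/Ω ≈ 25.1 kips (weld metal governs)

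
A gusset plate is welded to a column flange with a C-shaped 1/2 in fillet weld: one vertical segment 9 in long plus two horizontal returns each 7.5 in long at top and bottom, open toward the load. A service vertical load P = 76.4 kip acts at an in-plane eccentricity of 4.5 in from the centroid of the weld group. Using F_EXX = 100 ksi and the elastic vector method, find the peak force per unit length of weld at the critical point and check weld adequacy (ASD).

f_max ≈ 7.28 kip/in; adequate

Total weld length L_w = 24 in. Treat welds as unit-width lines.
Centroid: x̄ = 2×7.5×3.75 / 24 = 2.344 in from the vertical weld.
Polar moment about centroid: J = I_x + I_y = [9³/12 + 2×7.5×4.5²] + [9×2.344² + 2(7.5³/12 + 7.5×1.406²)] = 513.9 in³.
Direct shear f_v = P/L_w = 76.4 / 24 = 3.183 kip/in (vertical).
Torsion M = P·e = 76.4 × 4.5 = 343.8 kip·in.
Critical point at (x, y) = (5.156, 4.5) from centroid. f_tx = M·y/J = 3.01 kip/in; f_ty = M·x/J = 3.449 kip/in.
Resultant f_max = √[f_tx² + (f_v + f_ty)²] = √[3.01² + (3.183 + 3.449)²] = 7.284 kip/in.
Capacity per unit length: r_n/Ω = (1/2.0) × 0.6 × 100 × (0.707 × 0.5) = 10.6 kip/in.
7.284 ≤ 10.6 → adequate.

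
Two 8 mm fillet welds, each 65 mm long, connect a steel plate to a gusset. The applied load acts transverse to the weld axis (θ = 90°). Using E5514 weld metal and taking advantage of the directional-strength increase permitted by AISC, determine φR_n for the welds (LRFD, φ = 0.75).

E55XX → F_EXX = 550 MPa.
t_e = 0.707 × 8 = 5.656 mm; A_we = 5.656 × 130 = 735.3 mm².
Directional factor: 1.0 + 0.5 sin^1.5(90°) = 1.5.
F_nw = 0.6 × 550 × 1.5 = 495 MPa.
φR_n = 0.75 × 495 × 735.3 × 10⁻³ = 273 kN.

φR_n ≈ 273 kN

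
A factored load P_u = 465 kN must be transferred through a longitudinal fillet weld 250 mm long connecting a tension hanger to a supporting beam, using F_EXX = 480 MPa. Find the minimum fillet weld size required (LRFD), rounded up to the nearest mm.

Total weld length L = 250 mm.
Required throat t_e = P_u / (φ × 0.6 F_EXX × L) = 465 / (0.75 × 0.6 × 480 × 250 × 10⁻³) = 8.611 mm.
Required leg w = t_e / 0.707 = 12.18 mm → use 13 mm.

w = 13 mm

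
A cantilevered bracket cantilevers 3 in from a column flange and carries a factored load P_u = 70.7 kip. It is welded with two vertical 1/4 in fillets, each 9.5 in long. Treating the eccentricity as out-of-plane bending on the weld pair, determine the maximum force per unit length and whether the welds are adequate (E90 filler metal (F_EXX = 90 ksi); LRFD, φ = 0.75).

f_max ≈ 7.97 kip/in; NOT adequate

L_w = 2 × 9.5 = 19 in; section modulus (unit throat) S = 2 × L²/6 = 30.08 in².
Direct shear f_v = P/L_w = 70.7/19 = 3.721 kip/in.
Moment M = P × e = 70.7 × 3 = 212.1 kip·in; bending f_b = M/S = 7.05 kip/in.
f_max = √(f_v² + f_b²) = √(3.721² + 7.05²) = 7.972 kip/in.
φr_n = 0.75 × 0.6 × 90 × (0.707 × 0.25) = 7.158 kip/in → NOT adequate.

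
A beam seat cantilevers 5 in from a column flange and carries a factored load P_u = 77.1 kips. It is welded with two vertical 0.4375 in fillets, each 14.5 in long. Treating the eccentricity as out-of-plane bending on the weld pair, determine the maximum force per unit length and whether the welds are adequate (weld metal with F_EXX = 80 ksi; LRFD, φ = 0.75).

L_w = 2 × 14.5 = 29 in; section modulus (unit throat) S = 2 × L²/6 = 70.08 in².
Direct shear f_v = P/L_w = 77.1/29 = 2.659 kip/in.
Moment M = P × e = 77.1 × 5 = 385.5 kip·in; bending f_b = M/S = 5.501 kip/in.
f_max = √(f_v² + f_b²) = √(2.659² + 5.501²) = 6.109 kip/in.
φr_n = 0.75 × 0.6 × 80 × (0.707 × 0.4375) = 11.14 kip/in → adequate.

f_max ≈ 6.11 kip/in; adequate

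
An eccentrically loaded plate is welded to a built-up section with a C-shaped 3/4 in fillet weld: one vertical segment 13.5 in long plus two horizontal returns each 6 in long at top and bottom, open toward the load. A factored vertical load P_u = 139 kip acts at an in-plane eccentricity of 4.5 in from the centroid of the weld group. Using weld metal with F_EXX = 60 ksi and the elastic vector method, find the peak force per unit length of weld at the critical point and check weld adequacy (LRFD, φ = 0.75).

Total weld length L_w = 25.5 in. Treat welds as unit-width lines.
Centroid: x̄ = 2×6×3 / 25.5 = 1.412 in from the vertical weld.
Polar moment about centroid: J = I_x + I_y = [13.5³/12 + 2×6×6.75²] + [13.5×1.412² + 2(6³/12 + 6×1.588²)] = 845 in³.
Direct shear f_v = P/L_w = 139 / 25.5 = 5.451 kip/in (vertical).
Torsion M = P·e = 139 × 4.5 = 625.5 kip·in.
Critical point at (x, y) = (4.588, 6.75) from centroid. f_tx = M·y/J = 4.997 kip/in; f_ty = M·x/J = 3.397 kip/in.
Resultant f_max = √[f_tx² + (f_v + f_ty)²] = √[4.997² + (5.451 + 3.397)²] = 10.16 kip/in.
Capacity per unit length: φr_n = 0.75 × 0.6 × 60 × (0.707 × 0.75) = 14.32 kip/in.
10.16 ≤ 14.32 → adequate.

f_max ≈ 10.2 kip/in; adequate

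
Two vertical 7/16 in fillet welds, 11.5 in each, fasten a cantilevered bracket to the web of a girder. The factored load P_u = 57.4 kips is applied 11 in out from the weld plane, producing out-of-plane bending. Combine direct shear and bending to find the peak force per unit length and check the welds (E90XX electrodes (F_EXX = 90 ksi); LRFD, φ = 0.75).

f_max ≈ 14.5 kip/in; NOT adequate

L_w = 2 × 11.5 = 23 in; section modulus (unit throat) S = 2 × L²/6 = 44.08 in².
Direct shear f_v = P/L_w = 57.4/23 = 2.496 kip/in.
Moment M = P × e = 57.4 × 11 = 631.4 kip·in; bending f_b = M/S = 14.32 kip/in.
f_max = √(f_v² + f_b²) = √(2.496² + 14.32²) = 14.54 kip/in.
φr_n = 0.75 × 0.6 × 90 × (0.707 × 0.4375) = 12.53 kip/in → NOT adequate.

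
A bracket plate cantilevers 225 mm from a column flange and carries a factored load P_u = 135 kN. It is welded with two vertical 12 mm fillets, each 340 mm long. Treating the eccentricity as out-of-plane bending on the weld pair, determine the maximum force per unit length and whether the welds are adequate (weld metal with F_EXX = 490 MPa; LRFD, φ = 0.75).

f_max ≈ 813 N/mm; adequate

L_w = 2 × 340 = 680 mm; section modulus (unit throat) S = 2 × L²/6 = 38530 mm².
Direct shear f_v = P/L_w = 135×10³/680 = 198.5 N/mm.
Moment M = P × e = 135×10³ × 225 = 30375000 N·mm; bending f_b = M/S = 788.3 N/mm.
f_max = √(f_v² + f_b²) = √(198.5² + 788.3²) = 812.9 N/mm.
φr_n = 0.75 × 0.6 × 490 × (0.707 × 12) = 1871 N/mm → adequate.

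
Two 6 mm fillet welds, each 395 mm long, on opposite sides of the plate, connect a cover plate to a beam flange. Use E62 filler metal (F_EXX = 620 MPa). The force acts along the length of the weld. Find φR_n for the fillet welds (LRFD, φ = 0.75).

φR_n ≈ 935 kN

Effective throat t_e = 0.707 × 6 = 4.242 mm.
Total length L = 790 mm; A_we = 4.242 × 790 = 3351 mm².
F_nw = 0.6 F_EXX = 0.6 × 620 = 372 MPa.
φR_n = 0.75 × 372 × 3351 × 10⁻³ = 935 kN.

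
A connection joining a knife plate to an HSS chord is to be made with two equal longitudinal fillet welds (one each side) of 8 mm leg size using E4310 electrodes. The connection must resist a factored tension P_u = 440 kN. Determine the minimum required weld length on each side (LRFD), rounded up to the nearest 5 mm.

E43XX → F_EXX = 430 MPa.
Throat t_e = 0.707 × 8 = 5.656 mm.
φr_n = 0.75 × 0.6 × 430 × 5.656 × 10⁻³ = 1.094 kN/mm.
L_req = P_u / φr_n = 440 / 1.094 = 402 mm total.
Per side: 402 / 2 = 201 mm.
Round up → use L = 205 mm on each side.

L = 205 mm on each side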